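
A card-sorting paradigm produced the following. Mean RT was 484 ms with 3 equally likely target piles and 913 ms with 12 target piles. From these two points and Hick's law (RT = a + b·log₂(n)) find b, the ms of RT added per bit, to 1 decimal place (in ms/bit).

214.5 ms/bit

Slope: b = (913 − 484) / (log₂ 12 − log₂ 3) = 429/2.0000 = 214.500 ms/bit.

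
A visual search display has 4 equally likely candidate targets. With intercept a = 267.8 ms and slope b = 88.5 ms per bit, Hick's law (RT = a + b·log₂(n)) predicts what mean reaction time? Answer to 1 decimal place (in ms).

444.8 ms

log₂(4) = 2 bits, so RT = 267.8 + 88.5 × 2 ≈ 444.800 ms.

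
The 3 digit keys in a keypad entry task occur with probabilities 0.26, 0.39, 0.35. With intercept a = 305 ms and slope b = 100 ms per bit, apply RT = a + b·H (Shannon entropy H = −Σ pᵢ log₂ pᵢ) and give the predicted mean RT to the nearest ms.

462 ms

H = 0.26·log₂(1/0.26) + 0.39·log₂(1/0.39) + 0.35·log₂(1/0.35) = 1.5652 bits.
RT = 305 + 100 × 1.5652 = 461.52 ms.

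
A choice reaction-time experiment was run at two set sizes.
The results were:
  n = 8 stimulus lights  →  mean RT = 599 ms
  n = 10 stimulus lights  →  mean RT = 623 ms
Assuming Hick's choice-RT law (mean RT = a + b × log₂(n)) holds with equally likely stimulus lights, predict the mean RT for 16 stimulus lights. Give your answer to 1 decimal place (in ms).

Fit slope and intercept:
  b = (623 − 599) / (log₂ 10 − log₂ 8) = 24 / (3.3219 − 3) = 74.551 ms/bit
  a = 599 − 74.551 × 3 = 375.348 ms
Then RT(16) = 375.348 + 74.551 × log₂ 16 = 375.348 + 74.551 × 4 ≈ 673.551 ms.

673.6 ms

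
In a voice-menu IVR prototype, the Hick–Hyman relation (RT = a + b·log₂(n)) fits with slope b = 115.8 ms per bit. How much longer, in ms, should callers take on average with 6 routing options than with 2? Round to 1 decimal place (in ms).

ΔRT = (a + b log₂ n₂) − (a + b log₂ n₁) = b·(log₂ n₂ − log₂ n₁).
log₂(6) − log₂(2) = 2.5850 − 1 = 1.5850.
ΔRT = 115.8 × 1.5850 = 183.539 ms.

183.5 ms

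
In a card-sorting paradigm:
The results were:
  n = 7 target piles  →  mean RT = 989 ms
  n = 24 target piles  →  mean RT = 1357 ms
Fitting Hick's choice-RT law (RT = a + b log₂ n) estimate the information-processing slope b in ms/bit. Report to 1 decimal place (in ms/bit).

207.0 ms/bit

Slope: b = (1357 − 989) / (log₂ 24 − log₂ 7) = 368/1.7776 = 207.020 ms/bit.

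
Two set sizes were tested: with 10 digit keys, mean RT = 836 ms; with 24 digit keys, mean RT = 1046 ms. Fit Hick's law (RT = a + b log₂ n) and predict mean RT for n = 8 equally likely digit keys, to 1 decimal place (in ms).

782.5 ms

Fit slope and intercept:
  b = (1046 − 836) / (log₂ 24 − log₂ 10) = 210 / (4.5850 − 3.3219) = 166.266 ms/bit
  a = 836 − 166.266 × 3.3219 = 283.675 ms
Then RT(8) = 283.675 + 166.266 × log₂ 8 = 283.675 + 166.266 × 3 ≈ 782.474 ms.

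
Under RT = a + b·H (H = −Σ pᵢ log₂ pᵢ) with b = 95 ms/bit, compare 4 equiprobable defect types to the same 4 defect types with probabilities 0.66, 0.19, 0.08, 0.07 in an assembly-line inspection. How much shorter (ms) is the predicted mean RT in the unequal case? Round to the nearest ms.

Equiprobable entropy H₀ = log₂ 4 = 2.0000 bits.
Skewed entropy H = −Σ pᵢ log₂ pᵢ = 1.4109 bits.
ΔRT = b·(H₀ − H) = 95 × 0.5891 = 55.96 ms.

56 ms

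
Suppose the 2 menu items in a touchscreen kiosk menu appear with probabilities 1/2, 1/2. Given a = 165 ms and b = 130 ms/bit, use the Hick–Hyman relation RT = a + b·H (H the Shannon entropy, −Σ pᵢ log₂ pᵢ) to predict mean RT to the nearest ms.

295 ms

Each term −pᵢ log₂ pᵢ: 0.5·1 + 0.5·1; summed, H = 1.000 bits.
Mean RT = a + bH = 165 + 130·1.000 = 295.00 ms.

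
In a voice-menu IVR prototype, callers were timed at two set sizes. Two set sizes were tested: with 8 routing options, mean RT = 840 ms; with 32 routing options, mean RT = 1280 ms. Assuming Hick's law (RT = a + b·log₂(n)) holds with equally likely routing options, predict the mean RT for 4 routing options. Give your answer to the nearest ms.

Fit slope and intercept:
  b = (1280 − 840) / (log₂ 32 − log₂ 8) = 440 / (5 − 3) = 220 ms/bit
  a = 840 − 220 × 3 = 180 ms
Then RT(4) = 180 + 220 × log₂ 4 = 180 + 220 × 2 ≈ 620.000 ms.

620 ms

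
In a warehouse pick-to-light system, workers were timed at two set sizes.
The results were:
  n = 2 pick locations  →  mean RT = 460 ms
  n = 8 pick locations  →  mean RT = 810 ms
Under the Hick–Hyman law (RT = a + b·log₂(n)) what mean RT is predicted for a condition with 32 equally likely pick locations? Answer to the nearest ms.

With log₂ n on the abscissa the relation is linear; from the two conditions:
  b = (810 − 460) / (log₂ 8 − log₂ 2) = 350 / (3 − 1) = 175 ms/bit
  a = 460 − 175 × 1 = 285 ms
Then RT(32) = 285 + 175 × log₂ 32 = 285 + 175 × 5 ≈ 1160.000 ms.

1160 ms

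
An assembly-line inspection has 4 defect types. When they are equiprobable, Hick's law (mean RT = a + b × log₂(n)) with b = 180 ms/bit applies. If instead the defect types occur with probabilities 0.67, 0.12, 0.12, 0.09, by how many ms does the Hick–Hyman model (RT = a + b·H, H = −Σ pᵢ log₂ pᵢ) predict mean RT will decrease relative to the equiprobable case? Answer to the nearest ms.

The RT saving is b·ΔH. Equiprobable H₀ = log₂(4) = 2.0000 bits; with the given probabilities H = 1.4339 bits.
b·(H₀ − H) = 180 × (2.0000 − 1.4339) = 101.90 ms.

102 ms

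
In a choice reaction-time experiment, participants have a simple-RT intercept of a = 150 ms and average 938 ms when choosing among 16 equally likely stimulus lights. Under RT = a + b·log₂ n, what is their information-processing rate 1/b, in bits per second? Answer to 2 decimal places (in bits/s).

5.08 bits/s

b = (938 − 150)/log₂ 16 = 788/4 = 197.000 ms per bit = 0.19700 s/bit; the reciprocal is 5.076 bits/s.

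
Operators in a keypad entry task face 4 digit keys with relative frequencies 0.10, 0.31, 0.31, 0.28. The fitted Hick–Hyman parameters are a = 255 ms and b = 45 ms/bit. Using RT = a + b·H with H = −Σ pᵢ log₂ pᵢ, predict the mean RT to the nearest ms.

340 ms

H = 0.10·log₂(1/0.10) + 0.31·log₂(1/0.31) + 0.31·log₂(1/0.31) + 0.28·log₂(1/0.28) = 1.8940 bits.
RT = 255 + 45 × 1.8940 = 340.23 ms.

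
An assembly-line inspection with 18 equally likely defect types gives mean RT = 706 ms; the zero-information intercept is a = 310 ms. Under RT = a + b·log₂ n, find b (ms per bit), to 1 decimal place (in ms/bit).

18 alternatives carry log₂ 18 = 4.1699 bits; the choice cost is 706 − 310 = 396 ms, so b = 396/4.1699 = 94.966 ms/bit.

95.0 ms/bit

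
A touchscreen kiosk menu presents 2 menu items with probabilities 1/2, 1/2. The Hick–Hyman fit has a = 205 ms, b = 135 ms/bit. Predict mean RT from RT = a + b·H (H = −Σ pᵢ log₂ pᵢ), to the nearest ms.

H = −Σ pᵢ log₂ pᵢ = 0.5·1 + 0.5·1 = 1.000 bits.
RT = 205 + 135 × 1.000 = 340.00 ms.

340 ms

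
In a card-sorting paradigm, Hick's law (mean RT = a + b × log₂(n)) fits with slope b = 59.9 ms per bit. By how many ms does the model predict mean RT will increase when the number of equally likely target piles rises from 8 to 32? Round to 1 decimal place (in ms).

Only the slope matters, since a is common to both: ΔRT = b·log₂(n₂/n₁).
log₂(32) − log₂(8) = log₂(32/8) = log₂(4) = 2.
ΔRT = 59.9 × 2.0000 = 119.800 ms.

119.8 ms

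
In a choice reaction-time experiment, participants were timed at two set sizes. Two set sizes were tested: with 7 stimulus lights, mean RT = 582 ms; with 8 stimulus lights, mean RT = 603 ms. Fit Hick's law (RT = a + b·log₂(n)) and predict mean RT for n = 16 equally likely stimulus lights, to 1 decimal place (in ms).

712.0 ms

Fit slope and intercept:
  b = (603 − 582) / (log₂ 8 − log₂ 7) = 21 / (3 − 2.8074) = 109.009 ms/bit
  a = 582 − 109.009 × 2.8074 = 275.974 ms
Then RT(16) = 275.974 + 109.009 × log₂ 16 = 275.974 + 109.009 × 4 ≈ 712.009 ms.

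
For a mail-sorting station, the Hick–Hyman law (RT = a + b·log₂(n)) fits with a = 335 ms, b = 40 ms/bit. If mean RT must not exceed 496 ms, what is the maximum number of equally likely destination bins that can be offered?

16

Information budget: (496 − 335)/40 = 4.0250 bits, so n ≤ 2^4.0250 = 16.280 → at most 16.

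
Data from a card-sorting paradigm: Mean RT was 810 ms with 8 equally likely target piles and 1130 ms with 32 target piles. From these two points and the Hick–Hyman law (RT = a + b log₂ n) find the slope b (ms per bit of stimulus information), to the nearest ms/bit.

The slope on a log₂ axis is (1130 − 810) / (5 − 3) = 160 ms/bit.

160 ms/bit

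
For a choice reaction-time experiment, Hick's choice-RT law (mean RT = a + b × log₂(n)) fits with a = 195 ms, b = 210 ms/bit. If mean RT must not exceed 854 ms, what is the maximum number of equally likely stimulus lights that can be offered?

Information budget: (854 − 195)/210 = 3.1381 bits, so n ≤ 2^3.1381 = 8.804 → at most 8.

8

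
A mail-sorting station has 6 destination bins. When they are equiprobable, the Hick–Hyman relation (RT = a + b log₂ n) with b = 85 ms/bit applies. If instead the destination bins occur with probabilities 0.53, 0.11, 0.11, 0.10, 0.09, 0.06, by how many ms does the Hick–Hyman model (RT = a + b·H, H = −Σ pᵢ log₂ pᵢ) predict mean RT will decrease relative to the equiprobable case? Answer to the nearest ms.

43 ms

The RT saving is b·ΔH. Equiprobable H₀ = log₂(6) = 2.5850 bits; with the given probabilities H = 2.0744 bits.
b·(H₀ − H) = 85 × (2.5850 − 2.0744) = 43.40 ms.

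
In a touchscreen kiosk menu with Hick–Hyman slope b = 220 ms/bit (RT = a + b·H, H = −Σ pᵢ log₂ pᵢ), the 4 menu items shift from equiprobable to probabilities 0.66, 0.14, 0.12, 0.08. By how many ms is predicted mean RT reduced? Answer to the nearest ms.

121 ms

Equiprobable entropy H₀ = log₂ 4 = 2.0000 bits.
Skewed entropy H = −Σ pᵢ log₂ pᵢ = 1.4513 bits.
ΔRT = b·(H₀ − H) = 220 × 0.5487 = 120.71 ms.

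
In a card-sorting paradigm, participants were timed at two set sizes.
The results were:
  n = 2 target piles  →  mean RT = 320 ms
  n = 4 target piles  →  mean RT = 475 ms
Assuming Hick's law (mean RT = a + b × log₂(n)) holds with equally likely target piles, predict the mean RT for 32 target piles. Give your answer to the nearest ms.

RT is linear in log₂ n, so two points fix the line:
  b = (475 − 320) / (log₂ 4 − log₂ 2) = 155 / (2 − 1) = 155 ms/bit
  a = 320 − 155 × 1 = 165 ms
Then RT(32) = 165 + 155 × log₂ 32 = 165 + 155 × 5 ≈ 940.000 ms.

940 ms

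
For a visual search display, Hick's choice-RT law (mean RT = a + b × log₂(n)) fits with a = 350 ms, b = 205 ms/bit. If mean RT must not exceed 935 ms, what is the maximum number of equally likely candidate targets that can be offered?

Set 350 + 205·log₂ n ≤ 935 → log₂ n ≤ (935 − 350)/205 = 2.8537.
So n ≤ 2^2.8537 = 7.228; the largest integer n is 7.

7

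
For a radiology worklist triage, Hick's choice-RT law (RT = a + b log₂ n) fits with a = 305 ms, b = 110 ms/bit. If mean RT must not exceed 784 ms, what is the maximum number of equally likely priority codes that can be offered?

Information budget: (784 − 305)/110 = 4.3545 bits, so n ≤ 2^4.3545 = 20.457 → at most 20.

20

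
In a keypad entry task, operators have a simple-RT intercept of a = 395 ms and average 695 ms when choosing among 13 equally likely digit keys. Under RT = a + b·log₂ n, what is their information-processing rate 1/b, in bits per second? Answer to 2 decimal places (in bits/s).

12.33 bits/s

Choice component = 695 − 395 = 300 ms over log₂(13) = 3.7004 bits.
b = 300 / 3.7004 = 81.071 ms/bit, so 1/b = 12.335 bits/s.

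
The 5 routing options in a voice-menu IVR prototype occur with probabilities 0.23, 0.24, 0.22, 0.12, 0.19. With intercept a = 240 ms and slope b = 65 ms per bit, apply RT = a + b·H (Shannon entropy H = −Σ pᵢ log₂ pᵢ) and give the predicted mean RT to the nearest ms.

389 ms

Entropy contributions −pᵢ log₂ pᵢ: 0.4877, 0.4941, 0.4806, 0.3671, 0.4552; sum H = 2.2847 bits.
RT = a + bH = 240 + 65·2.2847 = 388.50 ms.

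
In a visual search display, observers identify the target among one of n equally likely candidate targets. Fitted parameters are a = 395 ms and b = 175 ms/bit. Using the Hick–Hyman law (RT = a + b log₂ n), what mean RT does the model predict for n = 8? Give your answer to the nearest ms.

log₂(8) = 3 bits, so RT = 395 + 175 × 3 ≈ 920.000 ms.

920 ms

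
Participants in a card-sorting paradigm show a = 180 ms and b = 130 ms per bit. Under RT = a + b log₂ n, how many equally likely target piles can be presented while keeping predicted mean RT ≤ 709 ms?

Set 180 + 130·log₂ n ≤ 709 → log₂ n ≤ (709 − 180)/130 = 4.0692.
So n ≤ 2^4.0692 = 16.787; the largest integer n is 16.

16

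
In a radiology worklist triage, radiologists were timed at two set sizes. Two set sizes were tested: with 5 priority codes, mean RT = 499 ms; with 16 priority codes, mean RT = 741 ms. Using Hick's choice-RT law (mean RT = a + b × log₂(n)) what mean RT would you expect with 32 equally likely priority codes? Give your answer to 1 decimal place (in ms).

Solve the two-equation system in a and b:
  b = (741 − 499) / (log₂ 16 − log₂ 5) = 242 / (4 − 2.3219) = 144.213 ms/bit
  a = 499 − 144.213 × 2.3219 = 164.147 ms
Then RT(32) = 164.147 + 144.213 × log₂ 32 = 164.147 + 144.213 × 5 ≈ 885.213 ms.

885.2 ms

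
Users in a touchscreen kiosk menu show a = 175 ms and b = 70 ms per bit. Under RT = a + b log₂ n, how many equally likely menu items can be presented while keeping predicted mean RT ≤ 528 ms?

Information budget: (528 − 175)/70 = 5.0429 bits, so n ≤ 2^5.0429 = 32.965 → at most 32.

32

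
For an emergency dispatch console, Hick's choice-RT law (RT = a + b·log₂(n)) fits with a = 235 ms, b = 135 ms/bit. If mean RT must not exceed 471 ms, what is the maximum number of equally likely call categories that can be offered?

Set 235 + 135·log₂ n ≤ 471 → log₂ n ≤ (471 − 235)/135 = 1.7481.
So n ≤ 2^1.7481 = 3.359; the largest integer n is 3.

3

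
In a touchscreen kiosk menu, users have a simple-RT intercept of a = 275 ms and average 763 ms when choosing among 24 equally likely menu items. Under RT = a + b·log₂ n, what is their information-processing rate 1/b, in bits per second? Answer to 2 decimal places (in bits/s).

Choice component = 763 − 275 = 488 ms over log₂(24) = 4.5850 bits.
b = 488 / 4.5850 = 106.435 ms/bit, so 1/b = 9.395 bits/s.

9.40 bits/s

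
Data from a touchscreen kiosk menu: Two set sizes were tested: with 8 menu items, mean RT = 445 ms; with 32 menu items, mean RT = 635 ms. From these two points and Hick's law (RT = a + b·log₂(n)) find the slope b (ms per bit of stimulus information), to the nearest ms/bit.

b = (RT₂ − RT₁)/(log₂ n₂ − log₂ n₁) = (635 − 445)/(5 − 3) = 95 ms/bit.

95 ms/bit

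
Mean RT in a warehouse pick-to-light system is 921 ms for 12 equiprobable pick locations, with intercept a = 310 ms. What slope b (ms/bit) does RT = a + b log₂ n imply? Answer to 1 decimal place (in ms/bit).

170.4 ms/bit

b = (921 − 310) / log₂(12) = 611 / 3.5850 = 170.434 ms/bit.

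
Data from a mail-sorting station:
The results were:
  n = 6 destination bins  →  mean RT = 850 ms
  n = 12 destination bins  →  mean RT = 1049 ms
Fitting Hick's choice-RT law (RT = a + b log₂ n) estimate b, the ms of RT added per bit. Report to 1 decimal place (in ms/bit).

199.0 ms/bit

b = (RT₂ − RT₁)/(log₂ n₂ − log₂ n₁) = (1049 − 850)/(3.5850 − 2.5850) = 199.000 ms/bit.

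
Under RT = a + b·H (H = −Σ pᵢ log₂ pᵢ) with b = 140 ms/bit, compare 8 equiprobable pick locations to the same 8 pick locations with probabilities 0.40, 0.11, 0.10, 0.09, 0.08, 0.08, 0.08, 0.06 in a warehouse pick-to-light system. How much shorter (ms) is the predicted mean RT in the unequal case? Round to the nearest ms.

The RT saving is b·ΔH. Equiprobable H₀ = log₂(8) = 3.0000 bits; with the given probabilities H = 2.6420 bits.
b·(H₀ − H) = 140 × (3.0000 − 2.6420) = 50.13 ms.

50 ms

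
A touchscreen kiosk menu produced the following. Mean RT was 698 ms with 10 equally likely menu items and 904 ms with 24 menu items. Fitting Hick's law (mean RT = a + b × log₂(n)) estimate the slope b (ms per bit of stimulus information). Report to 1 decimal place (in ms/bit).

163.1 ms/bit

b = (RT₂ − RT₁)/(log₂ n₂ − log₂ n₁) = (904 − 698)/(4.5850 − 3.3219) = 163.099 ms/bit.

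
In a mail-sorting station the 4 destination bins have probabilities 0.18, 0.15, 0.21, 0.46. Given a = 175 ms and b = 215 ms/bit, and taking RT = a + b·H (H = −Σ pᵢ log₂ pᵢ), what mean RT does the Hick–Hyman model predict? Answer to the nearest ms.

571 ms

Entropy contributions −pᵢ log₂ pᵢ: 0.4453, 0.4105, 0.4728, 0.5153; sum H = 1.8440 bits.
RT = a + bH = 175 + 215·1.8440 = 571.46 ms.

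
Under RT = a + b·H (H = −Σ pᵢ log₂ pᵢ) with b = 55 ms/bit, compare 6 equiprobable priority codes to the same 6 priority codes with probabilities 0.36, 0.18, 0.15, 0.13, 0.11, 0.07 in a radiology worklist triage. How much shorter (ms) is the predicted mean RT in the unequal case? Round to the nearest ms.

11 ms

Equiprobable entropy H₀ = log₂ 6 = 2.5850 bits.
Skewed entropy H = −Σ pᵢ log₂ pᵢ = 2.3880 bits.
ΔRT = b·(H₀ − H) = 55 × 0.1970 = 10.84 ms.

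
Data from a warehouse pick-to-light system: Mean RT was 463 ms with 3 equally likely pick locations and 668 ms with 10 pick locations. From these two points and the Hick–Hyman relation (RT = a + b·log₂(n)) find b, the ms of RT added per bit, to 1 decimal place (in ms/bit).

118.0 ms/bit

Slope: b = (668 − 463) / (log₂ 10 − log₂ 3) = 205/1.7370 = 118.022 ms/bit.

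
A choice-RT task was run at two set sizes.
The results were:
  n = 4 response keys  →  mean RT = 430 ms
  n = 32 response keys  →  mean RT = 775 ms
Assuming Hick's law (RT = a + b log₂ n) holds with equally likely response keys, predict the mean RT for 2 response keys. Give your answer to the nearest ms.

Solve the two-equation system in a and b:
  b = (775 − 430) / (log₂ 32 − log₂ 4) = 345 / (5 − 2) = 115 ms/bit
  a = 430 − 115 × 2 = 200 ms
Then RT(2) = 200 + 115 × log₂ 2 = 200 + 115 × 1 ≈ 315.000 ms.

315 ms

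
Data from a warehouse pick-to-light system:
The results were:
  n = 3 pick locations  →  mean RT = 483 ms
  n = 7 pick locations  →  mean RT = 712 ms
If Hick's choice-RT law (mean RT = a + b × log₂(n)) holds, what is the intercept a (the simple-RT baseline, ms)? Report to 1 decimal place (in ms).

The slope on a log₂ axis is (712 − 483) / (2.8074 − 1.5850) = 187.338 ms/bit.
Intercept: a = 483 − 187.338·log₂(3) = 186.077 ms.

186.1 ms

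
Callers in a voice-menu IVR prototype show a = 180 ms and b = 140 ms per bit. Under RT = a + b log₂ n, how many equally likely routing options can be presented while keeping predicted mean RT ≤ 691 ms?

12

140·log₂ n ≤ 691 − 180 = 511, giving log₂ n ≤ 3.6500 and n ≤ 12.553. The largest whole number is 12.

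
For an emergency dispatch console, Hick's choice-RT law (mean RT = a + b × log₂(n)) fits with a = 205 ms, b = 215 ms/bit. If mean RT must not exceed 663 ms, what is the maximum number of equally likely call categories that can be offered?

Information budget: (663 − 205)/215 = 2.1302 bits, so n ≤ 2^2.1302 = 4.378 → at most 4.

4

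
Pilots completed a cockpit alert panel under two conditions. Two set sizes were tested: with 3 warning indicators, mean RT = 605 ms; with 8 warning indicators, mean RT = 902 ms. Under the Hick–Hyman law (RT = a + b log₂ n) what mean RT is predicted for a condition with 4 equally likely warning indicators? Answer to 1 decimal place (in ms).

Fit slope and intercept:
  b = (902 − 605) / (log₂ 8 − log₂ 3) = 297 / (3 − 1.5850) = 209.888 ms/bit
  a = 605 − 209.888 × 1.5850 = 272.335 ms
Then RT(4) = 272.335 + 209.888 × log₂ 4 = 272.335 + 209.888 × 2 ≈ 692.112 ms.

692.1 ms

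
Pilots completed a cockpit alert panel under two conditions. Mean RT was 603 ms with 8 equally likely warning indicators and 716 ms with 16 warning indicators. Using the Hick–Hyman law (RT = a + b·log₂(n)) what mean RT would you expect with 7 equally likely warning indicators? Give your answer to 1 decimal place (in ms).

581.2 ms

Fit slope and intercept:
  b = (716 − 603) / (log₂ 16 − log₂ 8) = 113 / (4 − 3) = 113.000 ms/bit
  a = 603 − 113.000 × 3 = 264.000 ms
Then RT(7) = 264.000 + 113.000 × log₂ 7 = 264.000 + 113.000 × 2.8074 ≈ 581.231 ms.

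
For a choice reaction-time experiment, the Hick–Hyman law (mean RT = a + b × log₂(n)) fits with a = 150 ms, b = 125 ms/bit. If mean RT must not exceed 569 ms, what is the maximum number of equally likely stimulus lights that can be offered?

10

125·log₂ n ≤ 569 − 150 = 419, giving log₂ n ≤ 3.3520 and n ≤ 10.211. The largest whole number is 10.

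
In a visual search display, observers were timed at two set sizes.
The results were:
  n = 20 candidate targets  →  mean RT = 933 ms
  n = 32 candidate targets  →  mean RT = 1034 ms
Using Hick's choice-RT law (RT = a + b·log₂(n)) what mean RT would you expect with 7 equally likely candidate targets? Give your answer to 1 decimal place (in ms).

With log₂ n on the abscissa the relation is linear; from the two conditions:
  b = (1034 − 933) / (log₂ 32 − log₂ 20) = 101 / (5 − 4.3219) = 148.952 ms/bit
  a = 933 − 148.952 × 4.3219 = 289.241 ms
Then RT(7) = 289.241 + 148.952 × log₂ 7 = 289.241 + 148.952 × 2.8074 ≈ 707.402 ms.

707.4 ms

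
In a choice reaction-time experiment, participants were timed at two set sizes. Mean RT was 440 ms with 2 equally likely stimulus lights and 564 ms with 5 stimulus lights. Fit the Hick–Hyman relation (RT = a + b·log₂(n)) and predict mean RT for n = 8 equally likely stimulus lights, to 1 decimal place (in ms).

627.6 ms

With log₂ n on the abscissa the relation is linear; from the two conditions:
  b = (564 − 440) / (log₂ 5 − log₂ 2) = 124 / (2.3219 − 1) = 93.802 ms/bit
  a = 440 − 93.802 × 1 = 346.198 ms
Then RT(8) = 346.198 + 93.802 × log₂ 8 = 346.198 + 93.802 × 3 ≈ 627.605 ms.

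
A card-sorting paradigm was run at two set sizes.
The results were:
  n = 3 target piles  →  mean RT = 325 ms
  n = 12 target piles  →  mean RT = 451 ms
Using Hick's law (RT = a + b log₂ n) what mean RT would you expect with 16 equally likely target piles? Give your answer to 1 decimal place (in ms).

RT is linear in log₂ n, so two points fix the line:
  b = (451 − 325) / (log₂ 12 − log₂ 3) = 126 / (3.5850 − 1.5850) = 63.000 ms/bit
  a = 325 − 63.000 × 1.5850 = 225.147 ms
Then RT(16) = 225.147 + 63.000 × log₂ 16 = 225.147 + 63.000 × 4 ≈ 477.147 ms.

477.1 ms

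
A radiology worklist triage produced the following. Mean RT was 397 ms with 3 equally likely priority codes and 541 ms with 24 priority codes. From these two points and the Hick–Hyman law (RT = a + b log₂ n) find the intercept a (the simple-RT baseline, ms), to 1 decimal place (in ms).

The slope on a log₂ axis is (541 − 397) / (4.5850 − 1.5850) = 48.000 ms/bit.
a = RT₁ − b·log₂ n₁ = 397 − 48.000 × 1.5850 = 320.922 ms.

320.9 ms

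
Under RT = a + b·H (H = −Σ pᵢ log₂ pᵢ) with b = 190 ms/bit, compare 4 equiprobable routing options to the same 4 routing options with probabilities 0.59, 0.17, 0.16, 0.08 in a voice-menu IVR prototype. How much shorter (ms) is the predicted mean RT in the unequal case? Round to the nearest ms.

76 ms

The RT saving is b·ΔH. Equiprobable H₀ = log₂(4) = 2.0000 bits; with the given probabilities H = 1.5982 bits.
b·(H₀ − H) = 190 × (2.0000 − 1.5982) = 76.34 ms.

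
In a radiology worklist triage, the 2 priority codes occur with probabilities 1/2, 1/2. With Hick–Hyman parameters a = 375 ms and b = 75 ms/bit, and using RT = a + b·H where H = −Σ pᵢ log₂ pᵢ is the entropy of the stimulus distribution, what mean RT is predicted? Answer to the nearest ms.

H = −Σ pᵢ log₂ pᵢ = 0.5·1 + 0.5·1 = 1.000 bits.
RT = 375 + 75 × 1.000 = 450.00 ms.

450 ms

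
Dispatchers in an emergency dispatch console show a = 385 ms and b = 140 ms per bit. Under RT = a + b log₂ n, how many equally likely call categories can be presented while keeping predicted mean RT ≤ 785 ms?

7

140·log₂ n ≤ 785 − 385 = 400, giving log₂ n ≤ 2.8571 and n ≤ 7.246. The largest whole number is 7.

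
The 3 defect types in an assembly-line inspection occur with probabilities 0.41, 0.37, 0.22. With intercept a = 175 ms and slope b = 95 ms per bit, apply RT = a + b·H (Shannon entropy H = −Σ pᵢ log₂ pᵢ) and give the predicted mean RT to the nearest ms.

Entropy contributions −pᵢ log₂ pᵢ: 0.5274, 0.5307, 0.4806; sum H = 1.5387 bits.
RT = a + bH = 175 + 95·1.5387 = 321.18 ms.

321 ms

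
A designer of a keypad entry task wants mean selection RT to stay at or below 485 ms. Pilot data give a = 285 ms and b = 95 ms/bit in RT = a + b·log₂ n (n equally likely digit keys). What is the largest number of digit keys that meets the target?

4

Information budget: (485 − 285)/95 = 2.1053 bits, so n ≤ 2^2.1053 = 4.303 → at most 4.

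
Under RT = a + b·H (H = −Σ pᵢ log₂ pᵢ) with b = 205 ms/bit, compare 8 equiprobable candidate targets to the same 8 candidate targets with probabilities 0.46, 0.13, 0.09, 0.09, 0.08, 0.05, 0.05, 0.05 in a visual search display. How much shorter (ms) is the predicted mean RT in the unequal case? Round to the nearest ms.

110 ms

The RT saving is b·ΔH. Equiprobable H₀ = log₂(8) = 3.0000 bits; with the given probabilities H = 2.4631 bits.
b·(H₀ − H) = 205 × (3.0000 − 2.4631) = 110.07 ms.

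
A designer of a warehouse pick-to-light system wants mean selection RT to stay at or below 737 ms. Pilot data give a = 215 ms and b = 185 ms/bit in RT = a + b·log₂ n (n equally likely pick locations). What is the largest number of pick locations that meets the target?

Information budget: (737 − 215)/185 = 2.8216 bits, so n ≤ 2^2.8216 = 7.070 → at most 7.

7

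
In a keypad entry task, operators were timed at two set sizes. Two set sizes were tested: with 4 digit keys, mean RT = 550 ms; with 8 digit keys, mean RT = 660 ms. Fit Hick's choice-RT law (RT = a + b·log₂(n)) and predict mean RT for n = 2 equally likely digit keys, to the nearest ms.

440 ms

With log₂ n on the abscissa the relation is linear; from the two conditions:
  b = (660 − 550) / (log₂ 8 − log₂ 4) = 110 / (3 − 2) = 110 ms/bit
  a = 550 − 110 × 2 = 330 ms
Then RT(2) = 330 + 110 × log₂ 2 = 330 + 110 × 1 ≈ 440.000 ms.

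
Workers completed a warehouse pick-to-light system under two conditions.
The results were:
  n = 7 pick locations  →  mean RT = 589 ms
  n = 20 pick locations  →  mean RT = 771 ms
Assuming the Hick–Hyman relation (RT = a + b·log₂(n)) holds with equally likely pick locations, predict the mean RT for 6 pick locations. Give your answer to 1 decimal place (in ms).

562.3 ms

Solve the two-equation system in a and b:
  b = (771 − 589) / (log₂ 20 − log₂ 7) = 182 / (4.3219 − 2.8074) = 120.166 ms/bit
  a = 589 − 120.166 × 2.8074 = 251.652 ms
Then RT(6) = 251.652 + 120.166 × log₂ 6 = 251.652 + 120.166 × 2.5850 ≈ 562.276 ms.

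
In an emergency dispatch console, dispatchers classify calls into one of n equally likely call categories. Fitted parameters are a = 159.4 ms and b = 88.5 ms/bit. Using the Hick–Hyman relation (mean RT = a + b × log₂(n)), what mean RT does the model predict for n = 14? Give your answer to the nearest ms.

496 ms

log₂(14) = 3.8074 bits, so RT = 159.4 + 88.5 × 3.8074 ≈ 496.351 ms.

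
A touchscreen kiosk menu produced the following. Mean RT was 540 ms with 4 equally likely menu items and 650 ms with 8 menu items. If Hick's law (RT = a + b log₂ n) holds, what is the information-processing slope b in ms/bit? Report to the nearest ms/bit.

The slope on a log₂ axis is (650 − 540) / (3 − 2) = 110 ms/bit.

110 ms/bit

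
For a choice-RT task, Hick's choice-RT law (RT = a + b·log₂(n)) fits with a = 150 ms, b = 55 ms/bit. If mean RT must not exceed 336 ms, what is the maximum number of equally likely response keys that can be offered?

10

Information budget: (336 − 150)/55 = 3.3818 bits, so n ≤ 2^3.3818 = 10.424 → at most 10.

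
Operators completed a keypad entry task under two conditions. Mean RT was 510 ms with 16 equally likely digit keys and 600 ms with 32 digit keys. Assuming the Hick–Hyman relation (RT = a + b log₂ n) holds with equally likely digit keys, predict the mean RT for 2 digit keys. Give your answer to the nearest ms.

RT is linear in log₂ n, so two points fix the line:
  b = (600 − 510) / (log₂ 32 − log₂ 16) = 90 / (5 − 4) = 90 ms/bit
  a = 510 − 90 × 4 = 150 ms
Then RT(2) = 150 + 90 × log₂ 2 = 150 + 90 × 1 ≈ 240.000 ms.

240 ms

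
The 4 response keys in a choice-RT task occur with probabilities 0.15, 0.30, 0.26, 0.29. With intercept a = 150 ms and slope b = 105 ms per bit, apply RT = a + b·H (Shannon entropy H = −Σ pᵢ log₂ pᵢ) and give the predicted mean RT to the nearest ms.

Entropy contributions −pᵢ log₂ pᵢ: 0.4105, 0.5211, 0.5053, 0.5179; sum H = 1.9548 bits.
RT = a + bH = 150 + 105·1.9548 = 355.26 ms.

355 ms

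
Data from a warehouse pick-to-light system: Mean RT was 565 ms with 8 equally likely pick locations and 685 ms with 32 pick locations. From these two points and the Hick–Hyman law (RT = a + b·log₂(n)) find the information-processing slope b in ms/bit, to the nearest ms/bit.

60 ms/bit

b = (RT₂ − RT₁)/(log₂ n₂ − log₂ n₁) = (685 − 565)/(5 − 3) = 60 ms/bit.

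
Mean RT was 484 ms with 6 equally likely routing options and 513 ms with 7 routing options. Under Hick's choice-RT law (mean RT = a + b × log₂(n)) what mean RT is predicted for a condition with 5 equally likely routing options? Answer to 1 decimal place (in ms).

449.7 ms

With log₂ n on the abscissa the relation is linear; from the two conditions:
  b = (513 − 484) / (log₂ 7 − log₂ 6) = 29 / (2.8074 − 2.5850) = 130.400 ms/bit
  a = 484 − 130.400 × 2.5850 = 146.921 ms
Then RT(5) = 146.921 + 130.400 × log₂ 5 = 146.921 + 130.400 × 2.3219 ≈ 449.700 ms.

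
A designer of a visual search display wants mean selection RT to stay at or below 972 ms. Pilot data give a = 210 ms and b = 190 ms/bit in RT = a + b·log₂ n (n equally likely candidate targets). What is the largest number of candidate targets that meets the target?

16

Information budget: (972 − 210)/190 = 4.0105 bits, so n ≤ 2^4.0105 = 16.117 → at most 16.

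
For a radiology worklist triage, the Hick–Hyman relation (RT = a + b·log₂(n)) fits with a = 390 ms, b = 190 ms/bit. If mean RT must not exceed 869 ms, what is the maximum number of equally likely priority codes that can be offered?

Information budget: (869 − 390)/190 = 2.5211 bits, so n ≤ 2^2.5211 = 5.740 → at most 5.

5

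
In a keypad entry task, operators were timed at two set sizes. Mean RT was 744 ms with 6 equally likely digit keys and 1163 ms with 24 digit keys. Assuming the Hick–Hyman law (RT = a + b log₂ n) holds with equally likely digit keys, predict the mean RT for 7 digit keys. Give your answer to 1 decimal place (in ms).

RT is linear in log₂ n, so two points fix the line:
  b = (1163 − 744) / (log₂ 24 − log₂ 6) = 419 / (4.5850 − 2.5850) = 209.500 ms/bit
  a = 744 − 209.500 × 2.5850 = 202.450 ms
Then RT(7) = 202.450 + 209.500 × log₂ 7 = 202.450 + 209.500 × 2.8074 ≈ 790.591 ms.

790.6 ms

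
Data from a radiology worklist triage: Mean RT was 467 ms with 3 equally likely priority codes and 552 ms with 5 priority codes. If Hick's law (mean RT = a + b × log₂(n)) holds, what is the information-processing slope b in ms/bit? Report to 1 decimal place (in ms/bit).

The slope on a log₂ axis is (552 − 467) / (2.3219 − 1.5850) = 115.338 ms/bit.

115.3 ms/bit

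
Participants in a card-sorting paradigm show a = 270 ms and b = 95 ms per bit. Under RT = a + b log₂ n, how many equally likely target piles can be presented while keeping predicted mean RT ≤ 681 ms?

Information budget: (681 − 270)/95 = 4.3263 bits, so n ≤ 2^4.3263 = 20.061 → at most 20.

20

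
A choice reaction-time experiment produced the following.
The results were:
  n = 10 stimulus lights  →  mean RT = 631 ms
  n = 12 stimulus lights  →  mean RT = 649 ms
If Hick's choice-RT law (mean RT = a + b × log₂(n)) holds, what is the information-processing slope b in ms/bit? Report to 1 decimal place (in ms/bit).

68.4 ms/bit

Slope: b = (649 − 631) / (log₂ 12 − log₂ 10) = 18/0.2630 = 68.432 ms/bit.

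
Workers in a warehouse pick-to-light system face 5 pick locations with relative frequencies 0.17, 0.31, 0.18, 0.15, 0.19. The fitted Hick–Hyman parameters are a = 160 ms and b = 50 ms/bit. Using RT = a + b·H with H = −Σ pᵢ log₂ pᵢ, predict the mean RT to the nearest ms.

273 ms

Entropy contributions −pᵢ log₂ pᵢ: 0.4346, 0.5238, 0.4453, 0.4105, 0.4552; sum H = 2.2695 bits.
RT = a + bH = 160 + 50·2.2695 = 273.47 ms.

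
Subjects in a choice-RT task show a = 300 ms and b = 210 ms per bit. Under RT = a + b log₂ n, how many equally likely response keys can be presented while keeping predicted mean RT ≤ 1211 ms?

Set 300 + 210·log₂ n ≤ 1211 → log₂ n ≤ (1211 − 300)/210 = 4.3381.
So n ≤ 2^4.3381 = 20.225; the largest integer n is 20.

20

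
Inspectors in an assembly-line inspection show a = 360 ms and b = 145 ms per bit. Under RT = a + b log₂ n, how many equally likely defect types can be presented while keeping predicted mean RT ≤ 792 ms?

Information budget: (792 − 360)/145 = 2.9793 bits, so n ≤ 2^2.9793 = 7.886 → at most 7.

7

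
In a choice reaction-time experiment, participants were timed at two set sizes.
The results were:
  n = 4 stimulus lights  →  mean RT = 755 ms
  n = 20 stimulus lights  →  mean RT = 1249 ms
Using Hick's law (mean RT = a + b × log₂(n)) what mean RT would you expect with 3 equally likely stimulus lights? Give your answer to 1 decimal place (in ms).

666.7 ms

Fit slope and intercept:
  b = (1249 − 755) / (log₂ 20 − log₂ 4) = 494 / (4.3219 − 2) = 212.754 ms/bit
  a = 755 − 212.754 × 2 = 329.492 ms
Then RT(3) = 329.492 + 212.754 × log₂ 3 = 329.492 + 212.754 × 1.5850 ≈ 666.699 ms.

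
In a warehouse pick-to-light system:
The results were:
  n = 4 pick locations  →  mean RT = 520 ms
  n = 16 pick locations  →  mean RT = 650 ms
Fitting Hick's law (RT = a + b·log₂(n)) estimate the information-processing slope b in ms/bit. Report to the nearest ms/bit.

b = (RT₂ − RT₁)/(log₂ n₂ − log₂ n₁) = (650 − 520)/(4 − 2) = 65 ms/bit.

65 ms/bit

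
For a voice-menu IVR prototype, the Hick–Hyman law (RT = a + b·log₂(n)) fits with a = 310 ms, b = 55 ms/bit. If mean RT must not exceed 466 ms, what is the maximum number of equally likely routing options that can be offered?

7

Set 310 + 55·log₂ n ≤ 466 → log₂ n ≤ (466 − 310)/55 = 2.8364.
So n ≤ 2^2.8364 = 7.142; the largest integer n is 7.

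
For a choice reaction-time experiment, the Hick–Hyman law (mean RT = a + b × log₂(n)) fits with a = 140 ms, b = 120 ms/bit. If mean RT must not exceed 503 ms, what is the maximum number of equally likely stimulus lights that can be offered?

8

Information budget: (503 − 140)/120 = 3.0250 bits, so n ≤ 2^3.0250 = 8.140 → at most 8.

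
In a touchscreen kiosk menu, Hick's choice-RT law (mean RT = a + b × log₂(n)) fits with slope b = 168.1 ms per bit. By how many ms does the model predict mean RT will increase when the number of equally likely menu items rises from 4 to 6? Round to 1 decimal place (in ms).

98.3 ms

The intercept a cancels: ΔRT = b·(log₂ n₂ − log₂ n₁) = b·log₂(n₂/n₁).
log₂(6) − log₂(4) = 2.5850 − 2 = 0.5850.
ΔRT = 168.1 × 0.5850 = 98.332 ms.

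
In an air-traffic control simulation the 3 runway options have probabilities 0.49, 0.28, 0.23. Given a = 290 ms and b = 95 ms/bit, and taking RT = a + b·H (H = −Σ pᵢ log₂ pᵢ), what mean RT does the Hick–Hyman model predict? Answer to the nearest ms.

433 ms

Entropy contributions −pᵢ log₂ pᵢ: 0.5043, 0.5142, 0.4877; sum H = 1.5062 bits.
RT = a + bH = 290 + 95·1.5062 = 433.09 ms.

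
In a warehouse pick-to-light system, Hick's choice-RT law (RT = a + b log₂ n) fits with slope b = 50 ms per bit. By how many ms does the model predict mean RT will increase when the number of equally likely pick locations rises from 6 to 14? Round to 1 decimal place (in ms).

Only the slope matters, since a is common to both: ΔRT = b·log₂(n₂/n₁).
log₂(14) − log₂(6) = 3.8074 − 2.5850 = 1.2224.
ΔRT = 50 × 1.2224 = 61.120 ms.

61.1 ms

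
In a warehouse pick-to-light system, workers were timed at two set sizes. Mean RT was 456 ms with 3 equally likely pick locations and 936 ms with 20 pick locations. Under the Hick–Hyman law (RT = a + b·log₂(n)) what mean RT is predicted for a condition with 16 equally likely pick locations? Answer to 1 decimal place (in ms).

Solve the two-equation system in a and b:
  b = (936 − 456) / (log₂ 20 − log₂ 3) = 480 / (4.3219 − 1.5850) = 175.377 ms/bit
  a = 456 − 175.377 × 1.5850 = 178.035 ms
Then RT(16) = 178.035 + 175.377 × log₂ 16 = 178.035 + 175.377 × 4 ≈ 879.541 ms.

879.5 ms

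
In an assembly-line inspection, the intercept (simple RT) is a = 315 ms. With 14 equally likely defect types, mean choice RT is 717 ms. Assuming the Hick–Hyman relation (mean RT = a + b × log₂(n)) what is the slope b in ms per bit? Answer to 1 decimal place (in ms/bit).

105.6 ms/bit

log₂(14) = 3.8074 bits.
b = (RT − a)/log₂ n = (717 − 315) / 3.8074 = 105.585 ms/bit.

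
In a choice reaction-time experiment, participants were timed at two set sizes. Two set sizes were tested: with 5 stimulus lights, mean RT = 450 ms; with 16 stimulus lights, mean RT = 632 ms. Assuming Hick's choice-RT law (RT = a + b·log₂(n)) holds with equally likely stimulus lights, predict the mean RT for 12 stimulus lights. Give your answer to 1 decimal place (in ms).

587.0 ms

Solve the two-equation system in a and b:
  b = (632 − 450) / (log₂ 16 − log₂ 5) = 182 / (4 − 2.3219) = 108.458 ms/bit
  a = 450 − 108.458 × 2.3219 = 198.169 ms
Then RT(12) = 198.169 + 108.458 × log₂ 12 = 198.169 + 108.458 × 3.5850 ≈ 586.986 ms.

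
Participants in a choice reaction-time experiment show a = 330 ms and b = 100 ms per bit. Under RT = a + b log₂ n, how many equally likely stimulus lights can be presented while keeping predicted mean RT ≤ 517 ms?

Information budget: (517 − 330)/100 = 1.8700 bits, so n ≤ 2^1.8700 = 3.655 → at most 3.

3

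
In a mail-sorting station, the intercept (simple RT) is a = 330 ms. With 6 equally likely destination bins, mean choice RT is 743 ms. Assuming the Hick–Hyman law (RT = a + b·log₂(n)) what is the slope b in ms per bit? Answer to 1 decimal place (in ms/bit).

159.8 ms/bit

b = (743 − 330) / log₂(6) = 413 / 2.5850 = 159.770 ms/bit.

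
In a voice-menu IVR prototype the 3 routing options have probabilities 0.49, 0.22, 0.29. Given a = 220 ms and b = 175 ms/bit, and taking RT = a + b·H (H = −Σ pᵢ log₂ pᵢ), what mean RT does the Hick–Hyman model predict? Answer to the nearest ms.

Entropy contributions −pᵢ log₂ pᵢ: 0.5043, 0.4806, 0.5179; sum H = 1.5028 bits.
RT = a + bH = 220 + 175·1.5028 = 482.98 ms.

483 ms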